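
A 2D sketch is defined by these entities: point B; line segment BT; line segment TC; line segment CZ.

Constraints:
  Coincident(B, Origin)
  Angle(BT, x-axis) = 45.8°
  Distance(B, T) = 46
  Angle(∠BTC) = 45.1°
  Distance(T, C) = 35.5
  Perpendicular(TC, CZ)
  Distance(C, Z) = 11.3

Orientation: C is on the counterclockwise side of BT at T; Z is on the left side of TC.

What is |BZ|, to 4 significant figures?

21.50

B is at the origin; BT runs at 45.8° with length 46.0, so T = 46.0·(cos 45.8°, sin 45.8°) = (32.07, 32.98). ∠BTC = 45.1°, so TC runs at 45.8° + (180° − 45.1°) = 180.7° from the x-axis; with |TC| = 35.5, C = T + 35.5·(cos 180.7°, sin 180.7°) = (-3.428, 32.54). The perpendicularity gives CZ at right angles to TC; with |CZ| = 11.3 on the left of TC, Z = C + 11.3·(0.01222, -0.9999) = (-3.290, 21.25). Then |BZ| = |Z − B| = 21.50.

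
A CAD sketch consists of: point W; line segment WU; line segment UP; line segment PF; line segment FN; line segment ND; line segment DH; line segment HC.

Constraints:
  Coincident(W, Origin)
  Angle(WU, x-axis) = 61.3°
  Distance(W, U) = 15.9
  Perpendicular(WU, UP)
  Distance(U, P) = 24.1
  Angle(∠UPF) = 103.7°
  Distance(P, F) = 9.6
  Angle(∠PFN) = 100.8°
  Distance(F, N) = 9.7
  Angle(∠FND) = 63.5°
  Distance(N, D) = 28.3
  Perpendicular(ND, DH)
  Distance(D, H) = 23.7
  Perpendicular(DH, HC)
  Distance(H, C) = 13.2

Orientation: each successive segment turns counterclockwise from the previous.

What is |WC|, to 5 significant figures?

45.018

W is at the origin; WU runs at 61.3° with length 15.9, so U = (7.6356, 13.947). WU ⟂ UP, so UP runs at 151.30°; with |UP| = 24.1, P = (-13.504, 25.520). ∠UPF = 103.7° gives PF at -132.40° from the x-axis; with |PF| = 9.6, F = (-19.977, 18.431). ∠PFN = 100.8° gives FN at -53.200° from the x-axis; with |FN| = 9.7, N = (-14.166, 10.664). ∠FND = 63.5° gives ND at 63.300° from the x-axis; with |ND| = 28.3, D = (-1.4507, 35.946). ND is perpendicular to DH, so DH runs at 153.30°; with |DH| = 23.7, H = (-22.624, 46.595). DH ⟂ HC, so HC runs at -116.70°; with |HC| = 13.2, C = (-28.555, 34.803). Then |WC| = |C − W| = 45.018.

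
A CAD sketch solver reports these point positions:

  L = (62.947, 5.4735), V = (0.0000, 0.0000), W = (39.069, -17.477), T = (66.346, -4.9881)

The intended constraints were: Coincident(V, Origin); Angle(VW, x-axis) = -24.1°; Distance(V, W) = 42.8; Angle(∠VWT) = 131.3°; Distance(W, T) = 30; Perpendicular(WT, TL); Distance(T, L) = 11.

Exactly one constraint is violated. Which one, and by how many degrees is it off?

Perpendicular(WT, TL) — off by 6.60°.

V = (0.00, 0.00) ✓; VW at -24.10° ✓; |VW| = 42.80 ✓; ∠VWT = 131.3° ✓; |WT| = 30.00 ✓; ∠(WT, TL) = 83.40° ✗; |TL| = 11.00 ✓.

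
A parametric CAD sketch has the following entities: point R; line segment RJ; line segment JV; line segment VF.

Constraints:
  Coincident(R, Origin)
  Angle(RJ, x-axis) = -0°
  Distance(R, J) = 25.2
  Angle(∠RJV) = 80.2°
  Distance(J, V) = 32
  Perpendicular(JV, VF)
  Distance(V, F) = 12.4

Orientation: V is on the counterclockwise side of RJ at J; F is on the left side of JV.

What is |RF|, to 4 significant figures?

30.37

R is at the origin; RJ runs at -0.0° with length 25.2, so J = 25.2·(cos -0.0°, sin -0.0°) = (25.20, -0.000). ∠RJV = 80.2°, so JV runs at -0.0° + (180° − 80.2°) = 99.80° from the x-axis; with |JV| = 32.0, V = J + 32.0·(cos 99.80°, sin 99.80°) = (19.75, 31.53). JV is perpendicular to VF; with |VF| = 12.4 on the left of JV, F = V + 12.4·(-0.9854, -0.1702) = (7.534, 29.42). Then |RF| = |F − R| = 30.37.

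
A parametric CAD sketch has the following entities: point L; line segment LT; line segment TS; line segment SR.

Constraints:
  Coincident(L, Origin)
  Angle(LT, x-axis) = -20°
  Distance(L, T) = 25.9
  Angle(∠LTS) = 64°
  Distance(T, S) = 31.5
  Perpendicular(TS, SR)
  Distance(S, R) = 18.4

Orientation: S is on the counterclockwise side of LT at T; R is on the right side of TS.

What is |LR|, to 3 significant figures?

46.3

L is at the origin; LT runs at -20.0° with length 25.9, so T = 25.9·(cos -20.0°, sin -20.0°) = (24.3, -8.86). ∠LTS = 64.0°, so TS runs at -20.0° + (180° − 64.0°) = 96.0° from the x-axis; with |TS| = 31.5, S = T + 31.5·(cos 96.0°, sin 96.0°) = (21.0, 22.5). The perpendicularity gives SR at right angles to TS; with |SR| = 18.4 on the right of TS, R = S + 18.4·(0.995, 0.105) = (39.3, 24.4). Then |LR| = |R − L| = 46.3.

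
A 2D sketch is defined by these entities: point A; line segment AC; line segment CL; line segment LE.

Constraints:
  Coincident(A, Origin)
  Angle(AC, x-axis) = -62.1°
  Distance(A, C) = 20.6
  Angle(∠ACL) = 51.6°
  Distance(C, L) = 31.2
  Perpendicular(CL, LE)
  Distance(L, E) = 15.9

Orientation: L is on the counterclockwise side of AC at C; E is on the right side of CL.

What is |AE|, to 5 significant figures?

36.953

∠ACL = 51.6°, so CL runs at -62.1° + (180° − 51.6°) = 66.300° from the x-axis; with |CL| = 31.2, L = C + 31.2·(cos 66.300°, sin 66.300°) = (22.180, 10.363). CL ⟂ LE; with |LE| = 15.9 on the right of CL, E = L + 15.9·(0.91566, -0.40195) = (36.739, 3.9721). Then |AE| = |E − A| = 36.953.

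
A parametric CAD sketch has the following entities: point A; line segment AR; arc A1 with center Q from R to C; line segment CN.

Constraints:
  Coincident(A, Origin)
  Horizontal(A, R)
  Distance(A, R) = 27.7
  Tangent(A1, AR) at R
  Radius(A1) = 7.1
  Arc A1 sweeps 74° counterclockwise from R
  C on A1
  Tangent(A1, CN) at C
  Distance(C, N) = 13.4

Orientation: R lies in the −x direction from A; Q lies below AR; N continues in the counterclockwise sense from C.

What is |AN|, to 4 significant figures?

42.26

A is at the origin; A and R share the same y with |AR| = 27.7 and R on the −x side, so R = (-27.70, 0.000). Tangency of A1 to AR means the radius QR is perpendicular to AR, so Q = R + (0, -7.1) = (-27.70, -7.100). On A1, R sits at bearing 90° from Q; a 74° counterclockwise sweep puts C at bearing 164°, so C = Q + 7.1·(cos 164°, sin 164°) = (-34.52, -5.143). The tangent condition forces QC to be normal to CN, so CN runs along (−sin 164°, cos 164°); with |CN| = 13.4, N = (-38.22, -18.02). Then |AN| = |N − A| = 42.26.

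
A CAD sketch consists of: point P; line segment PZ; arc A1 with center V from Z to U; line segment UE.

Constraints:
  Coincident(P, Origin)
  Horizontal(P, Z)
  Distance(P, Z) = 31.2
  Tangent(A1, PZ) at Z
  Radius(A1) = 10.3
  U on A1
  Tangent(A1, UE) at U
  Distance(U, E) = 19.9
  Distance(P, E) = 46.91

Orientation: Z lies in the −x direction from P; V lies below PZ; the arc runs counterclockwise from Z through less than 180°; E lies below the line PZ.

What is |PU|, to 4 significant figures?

43.15

Checks: |VU| = 10.30 ✓; ∠(VU, UE) = 90.00° ✓; |UE| = 19.90 ✓; |PE| = 46.91 ✓.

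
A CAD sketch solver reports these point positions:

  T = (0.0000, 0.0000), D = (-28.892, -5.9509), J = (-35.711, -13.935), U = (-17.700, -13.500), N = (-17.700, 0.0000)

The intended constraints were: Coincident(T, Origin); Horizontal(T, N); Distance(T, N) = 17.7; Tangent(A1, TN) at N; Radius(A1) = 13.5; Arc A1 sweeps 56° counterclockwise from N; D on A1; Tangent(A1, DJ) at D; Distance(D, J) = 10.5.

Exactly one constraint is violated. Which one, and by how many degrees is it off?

Tangent(A1, DJ) at D — off by 6.50°.

T = (0.00, 0.00) ✓; T.y = 0.00, N.y = 0.00 ✓; |TN| = 17.70 ✓; ∠(UN, NT) = 90.00° ✓; |UN| = 13.50 ✓; bearing(U→D) − bearing(U→N) = 56.00° ✓; |UD| = 13.50 ✓; ∠(UD, DJ) = 96.50° ✗; |DJ| = 10.50 ✓.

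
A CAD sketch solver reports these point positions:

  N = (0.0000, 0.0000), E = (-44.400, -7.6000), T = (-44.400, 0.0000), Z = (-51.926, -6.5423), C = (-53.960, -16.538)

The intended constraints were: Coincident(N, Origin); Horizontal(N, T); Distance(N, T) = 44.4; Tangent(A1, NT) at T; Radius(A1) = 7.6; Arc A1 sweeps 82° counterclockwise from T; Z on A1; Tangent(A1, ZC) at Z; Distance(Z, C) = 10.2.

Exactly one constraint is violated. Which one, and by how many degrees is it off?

Tangent(A1, ZC) at Z — off by 3.50°.

N = (0.00, 0.00) ✓; N.y = 0.00, T.y = 0.00 ✓; |NT| = 44.40 ✓; ∠(ET, TN) = 90.00° ✓; |ET| = 7.600 ✓; bearing(E→Z) − bearing(E→T) = 82.00° ✓; |EZ| = 7.600 ✓; ∠(EZ, ZC) = 93.50° ✗; |ZC| = 10.20 ✓.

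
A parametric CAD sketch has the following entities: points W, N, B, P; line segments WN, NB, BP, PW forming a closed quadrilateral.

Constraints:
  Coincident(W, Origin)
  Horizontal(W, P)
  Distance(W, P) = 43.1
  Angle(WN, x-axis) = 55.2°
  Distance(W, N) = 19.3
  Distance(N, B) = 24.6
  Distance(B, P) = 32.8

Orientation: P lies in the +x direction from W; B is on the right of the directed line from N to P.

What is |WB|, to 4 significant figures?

14.44

Checks: |NB| = 24.60 ✓; |BP| = 32.80 ✓.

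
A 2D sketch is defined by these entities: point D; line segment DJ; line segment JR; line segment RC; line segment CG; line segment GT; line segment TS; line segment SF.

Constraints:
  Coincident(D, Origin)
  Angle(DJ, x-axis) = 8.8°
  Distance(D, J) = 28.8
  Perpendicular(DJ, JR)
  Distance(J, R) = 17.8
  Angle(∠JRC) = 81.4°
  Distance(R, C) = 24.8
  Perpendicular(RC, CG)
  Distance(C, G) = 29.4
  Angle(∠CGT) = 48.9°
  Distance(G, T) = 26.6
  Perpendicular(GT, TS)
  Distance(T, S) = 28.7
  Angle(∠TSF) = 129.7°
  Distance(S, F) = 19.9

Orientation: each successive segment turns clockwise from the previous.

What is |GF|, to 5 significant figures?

42.923

D is at the origin; DJ runs at 8.8° with length 28.8, so J = (28.461, 4.4060). DJ is perpendicular to JR, so JR runs at -81.200°; with |JR| = 17.8, R = (31.184, -13.184). ∠JRC = 81.4° gives RC at -179.80° from the x-axis; with |RC| = 24.8, C = (6.3843, -13.271). RC ⟂ CG, so CG runs at 90.200°; with |CG| = 29.4, G = (6.2817, 16.129). ∠CGT = 48.9° gives GT at -40.900° from the x-axis; with |GT| = 26.6, T = (26.387, -1.2873). GT ⟂ TS, so TS runs at -130.90°; with |TS| = 28.7, S = (7.5963, -22.980). ∠TSF = 129.7° gives SF at 178.80° from the x-axis; with |SF| = 19.9, F = (-12.299, -22.564). Then |GF| = |F − G| = 42.923.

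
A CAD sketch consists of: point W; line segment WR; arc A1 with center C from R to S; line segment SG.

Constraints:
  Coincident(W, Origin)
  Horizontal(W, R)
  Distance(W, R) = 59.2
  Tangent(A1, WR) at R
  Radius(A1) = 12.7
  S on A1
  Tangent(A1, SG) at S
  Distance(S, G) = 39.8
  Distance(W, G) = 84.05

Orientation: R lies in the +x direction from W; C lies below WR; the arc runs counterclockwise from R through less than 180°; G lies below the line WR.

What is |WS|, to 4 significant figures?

50.94

Checks: |CS| = 12.70 ✓; ∠(CS, SG) = 90.00° ✓; |SG| = 39.80 ✓; |WG| = 84.05 ✓.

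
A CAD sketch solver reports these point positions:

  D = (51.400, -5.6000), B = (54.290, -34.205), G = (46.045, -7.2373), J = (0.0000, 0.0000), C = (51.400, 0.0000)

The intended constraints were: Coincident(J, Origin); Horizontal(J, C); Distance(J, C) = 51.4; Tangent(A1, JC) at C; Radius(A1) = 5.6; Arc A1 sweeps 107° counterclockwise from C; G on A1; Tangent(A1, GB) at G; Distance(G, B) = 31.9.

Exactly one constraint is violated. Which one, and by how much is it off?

Distance(G, B) = 31.9 — off by 3.70.

J = (0.00, 0.00) ✓; J.y = 0.00, C.y = 0.00 ✓; |JC| = 51.40 ✓; ∠(DC, CJ) = 90.00° ✓; |DC| = 5.600 ✓; bearing(D→G) − bearing(D→C) = 107.0° ✓; |DG| = 5.600 ✓; ∠(DG, GB) = 90.00° ✓; |GB| = 28.20 ✗.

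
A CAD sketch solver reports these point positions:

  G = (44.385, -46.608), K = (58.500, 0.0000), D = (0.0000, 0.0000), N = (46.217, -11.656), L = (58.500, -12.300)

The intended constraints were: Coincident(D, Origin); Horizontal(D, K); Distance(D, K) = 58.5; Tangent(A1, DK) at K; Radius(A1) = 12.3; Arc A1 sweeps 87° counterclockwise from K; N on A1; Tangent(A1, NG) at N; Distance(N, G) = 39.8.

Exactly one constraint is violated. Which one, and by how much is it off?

Distance(N, G) = 39.8 — off by 4.80.

D = (0.00, 0.00) ✓; D.y = 0.00, K.y = 0.00 ✓; |DK| = 58.50 ✓; ∠(LK, KD) = 90.00° ✓; |LK| = 12.30 ✓; bearing(L→N) − bearing(L→K) = 87.00° ✓; |LN| = 12.30 ✓; ∠(LN, NG) = 90.00° ✓; |NG| = 35.00 ✗.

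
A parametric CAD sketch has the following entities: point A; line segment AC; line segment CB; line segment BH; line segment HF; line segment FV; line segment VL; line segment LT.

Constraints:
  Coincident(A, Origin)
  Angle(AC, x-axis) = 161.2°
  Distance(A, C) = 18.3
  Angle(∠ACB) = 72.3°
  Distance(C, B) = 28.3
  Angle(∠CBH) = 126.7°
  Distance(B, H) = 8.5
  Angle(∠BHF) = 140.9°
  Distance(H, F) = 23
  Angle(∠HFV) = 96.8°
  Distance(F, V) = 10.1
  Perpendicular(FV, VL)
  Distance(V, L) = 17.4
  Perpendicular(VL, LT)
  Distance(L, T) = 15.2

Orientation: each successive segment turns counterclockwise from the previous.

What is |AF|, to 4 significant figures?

29.56

∠CBH = 126.7° gives BH at -37.80° from the x-axis; with |BH| = 8.5, H = (-11.15, -27.61). ∠BHF = 140.9° gives HF at 1.300° from the x-axis; with |HF| = 23.0, F = (11.84, -27.09). Then |AF| = |F − A| = 29.56.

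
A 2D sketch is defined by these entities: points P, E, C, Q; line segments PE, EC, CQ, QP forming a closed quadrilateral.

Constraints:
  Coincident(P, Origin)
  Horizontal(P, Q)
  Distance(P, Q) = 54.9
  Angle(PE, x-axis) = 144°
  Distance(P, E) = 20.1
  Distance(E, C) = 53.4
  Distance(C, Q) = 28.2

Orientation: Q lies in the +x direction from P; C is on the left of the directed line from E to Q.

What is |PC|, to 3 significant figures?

42.0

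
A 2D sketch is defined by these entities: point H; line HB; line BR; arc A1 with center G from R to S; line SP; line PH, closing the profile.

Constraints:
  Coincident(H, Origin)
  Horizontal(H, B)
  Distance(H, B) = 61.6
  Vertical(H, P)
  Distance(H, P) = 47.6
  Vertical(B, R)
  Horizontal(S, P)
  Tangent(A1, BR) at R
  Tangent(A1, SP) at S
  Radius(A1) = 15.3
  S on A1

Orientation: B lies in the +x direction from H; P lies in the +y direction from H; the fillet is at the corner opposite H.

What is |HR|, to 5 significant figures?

69.555

The virtual corner opposite H is at (61.600, 47.600). Since A1 is tangent to BR there, GR ⟂ BR and tangency of A1 to SP means the radius GS is perpendicular to SP, with radius 15.3, so the center G sits 15.3 in from both sides at G = (46.300, 32.300). That places the tangent points at R = (61.600, 32.300) on BR and S = (46.300, 47.600) on SP. Then |HR| = |R − H| = 69.555.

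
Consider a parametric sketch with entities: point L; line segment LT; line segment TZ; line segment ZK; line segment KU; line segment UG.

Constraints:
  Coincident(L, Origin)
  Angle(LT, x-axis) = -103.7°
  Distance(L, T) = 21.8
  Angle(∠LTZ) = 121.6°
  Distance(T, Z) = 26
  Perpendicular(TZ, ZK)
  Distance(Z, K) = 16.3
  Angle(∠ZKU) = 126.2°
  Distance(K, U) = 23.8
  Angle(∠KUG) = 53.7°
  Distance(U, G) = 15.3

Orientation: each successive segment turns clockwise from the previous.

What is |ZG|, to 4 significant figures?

24.38

L is at the origin; LT runs at -103.7° with length 21.8, so T = (-5.163, -21.18). ∠LTZ = 121.6° gives TZ at -162.1° from the x-axis; with |TZ| = 26.0, Z = (-29.90, -29.17). The perpendicularity gives ZK at right angles to TZ, so ZK runs at 107.9°; with |ZK| = 16.3, K = (-34.91, -13.66). ∠ZKU = 126.2° gives KU at 54.10° from the x-axis; with |KU| = 23.8, U = (-20.96, 5.619). ∠KUG = 53.7° gives UG at -72.20° from the x-axis; with |UG| = 15.3, G = (-16.28, -8.949). Then |ZG| = |G − Z| = 24.38.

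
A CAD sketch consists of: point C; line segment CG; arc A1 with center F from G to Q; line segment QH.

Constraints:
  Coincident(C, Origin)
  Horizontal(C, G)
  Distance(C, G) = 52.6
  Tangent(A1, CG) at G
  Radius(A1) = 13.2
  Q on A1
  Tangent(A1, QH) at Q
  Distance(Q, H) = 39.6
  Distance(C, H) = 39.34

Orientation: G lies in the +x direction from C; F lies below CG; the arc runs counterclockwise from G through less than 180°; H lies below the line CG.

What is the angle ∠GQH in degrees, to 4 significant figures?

154.7°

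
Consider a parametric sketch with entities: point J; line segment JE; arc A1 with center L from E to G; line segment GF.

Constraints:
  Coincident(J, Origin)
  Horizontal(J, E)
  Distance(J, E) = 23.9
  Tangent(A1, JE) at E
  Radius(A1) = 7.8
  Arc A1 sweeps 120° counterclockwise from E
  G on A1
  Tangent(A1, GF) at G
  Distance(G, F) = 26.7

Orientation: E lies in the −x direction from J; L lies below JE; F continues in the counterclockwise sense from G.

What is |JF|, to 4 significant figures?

38.89

J is at the origin; JE is horizontal with |JE| = 23.9 and E on the −x side, so E = (-23.90, 0.000). Since A1 is tangent to JE there, LE ⟂ JE, so L = E + (0, -7.8) = (-23.90, -7.800). On A1, E sits at bearing 90° from L; a 120° counterclockwise sweep puts G at bearing 210°, so G = L + 7.8·(cos 210°, sin 210°) = (-30.65, -11.70). A1 meets GF tangentially, so LG is at right angles to GF, so GF runs along (−sin 210°, cos 210°); with |GF| = 26.7, F = (-17.30, -34.82). Then |JF| = |F − J| = 38.89.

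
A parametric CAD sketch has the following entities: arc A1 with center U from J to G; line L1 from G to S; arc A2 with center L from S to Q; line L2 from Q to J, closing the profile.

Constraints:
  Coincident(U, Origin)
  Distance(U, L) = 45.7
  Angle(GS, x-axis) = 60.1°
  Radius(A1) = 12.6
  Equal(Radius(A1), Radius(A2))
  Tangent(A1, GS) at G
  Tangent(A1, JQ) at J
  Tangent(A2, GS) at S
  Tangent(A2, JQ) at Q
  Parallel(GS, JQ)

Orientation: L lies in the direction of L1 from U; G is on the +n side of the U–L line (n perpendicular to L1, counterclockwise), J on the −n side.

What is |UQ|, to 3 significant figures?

47.4

The slot axis is L1's direction at 60.1°, so u = (cos 60.1°, sin 60.1°) = (0.498, 0.867) and n = (−sin 60.1°, cos 60.1°) = (-0.867, 0.498). U is at the origin and L lies 45.7 along u from U, so L = 45.7·u = (22.8, 39.6). Tangency of A1 to both parallel lines with radius 12.6 puts G and J at U ± 12.6·n: G = (-10.9, 6.28), J = (10.9, -6.28). Equal radii place S and Q the same way about L: S = L + 12.6·n = (11.9, 45.9), Q = L − 12.6·n = (33.7, 33.3). Then |UQ| = |Q − U| = 47.4.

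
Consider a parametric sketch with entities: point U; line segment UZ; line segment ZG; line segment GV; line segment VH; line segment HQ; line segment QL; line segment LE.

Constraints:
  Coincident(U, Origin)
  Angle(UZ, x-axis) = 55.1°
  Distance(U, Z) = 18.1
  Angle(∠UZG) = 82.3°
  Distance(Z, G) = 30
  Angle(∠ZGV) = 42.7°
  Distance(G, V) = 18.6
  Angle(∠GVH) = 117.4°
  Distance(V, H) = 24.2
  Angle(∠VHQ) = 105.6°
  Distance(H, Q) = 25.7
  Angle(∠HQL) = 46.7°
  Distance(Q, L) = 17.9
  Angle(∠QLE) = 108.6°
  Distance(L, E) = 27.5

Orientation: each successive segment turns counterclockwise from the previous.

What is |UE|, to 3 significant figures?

8.41

U is at the origin; UZ runs at 55.1° with length 18.1, so Z = (10.4, 14.8). ∠UZG = 82.3° gives ZG at 153° from the x-axis; with |ZG| = 30.0, G = (-16.3, 28.6). ∠ZGV = 42.7° gives GV at -69.9° from the x-axis; with |GV| = 18.6, V = (-9.93, 11.1). ∠GVH = 117.4° gives VH at -7.30° from the x-axis; with |VH| = 24.2, H = (14.1, 8.02). ∠VHQ = 105.6° gives HQ at 67.1° from the x-axis; with |HQ| = 25.7, Q = (24.1, 31.7). ∠HQL = 46.7° gives QL at -160° from the x-axis; with |QL| = 17.9, L = (7.29, 25.5). ∠QLE = 108.6° gives LE at -88.2° from the x-axis; with |LE| = 27.5, E = (8.16, -2.04). Then |UE| = |E − U| = 8.41.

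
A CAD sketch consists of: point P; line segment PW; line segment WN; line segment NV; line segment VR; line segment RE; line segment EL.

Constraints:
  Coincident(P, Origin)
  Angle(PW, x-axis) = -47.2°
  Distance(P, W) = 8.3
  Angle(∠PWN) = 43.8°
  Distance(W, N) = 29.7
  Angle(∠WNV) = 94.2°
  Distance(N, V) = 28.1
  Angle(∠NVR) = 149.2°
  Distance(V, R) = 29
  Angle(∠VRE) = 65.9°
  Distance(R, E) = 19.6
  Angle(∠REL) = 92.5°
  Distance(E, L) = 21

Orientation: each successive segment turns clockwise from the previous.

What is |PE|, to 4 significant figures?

33.05

∠NVR = 149.2° gives VR at 60.00° from the x-axis; with |VR| = 29.0, R = (-9.901, 48.88). ∠VRE = 65.9° gives RE at -54.10° from the x-axis; with |RE| = 19.6, E = (1.592, 33.01). Then |PE| = |E − P| = 33.05.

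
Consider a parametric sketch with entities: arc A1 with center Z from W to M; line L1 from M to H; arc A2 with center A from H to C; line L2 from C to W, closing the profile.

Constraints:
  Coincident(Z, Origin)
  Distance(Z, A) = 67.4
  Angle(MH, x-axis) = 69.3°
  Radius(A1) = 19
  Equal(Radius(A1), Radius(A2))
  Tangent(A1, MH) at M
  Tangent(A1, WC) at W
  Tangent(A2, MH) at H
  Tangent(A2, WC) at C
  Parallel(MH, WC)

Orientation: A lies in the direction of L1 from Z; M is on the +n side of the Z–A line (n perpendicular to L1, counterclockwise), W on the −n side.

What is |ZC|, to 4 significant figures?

70.03

The slot axis is L1's direction at 69.3°, so u = (cos 69.3°, sin 69.3°) = (0.3535, 0.9354) and n = (−sin 69.3°, cos 69.3°) = (-0.9354, 0.3535). Z is at the origin and A lies 67.4 along u from Z, so A = 67.4·u = (23.82, 63.05). Tangency of A1 to both parallel lines with radius 19.0 puts M and W at Z ± 19.0·n: M = (-17.77, 6.716), W = (17.77, -6.716). Equal radii place H and C the same way about A: H = A + 19.0·n = (6.051, 69.76), C = A − 19.0·n = (41.60, 56.33). Then |ZC| = |C − Z| = 70.03.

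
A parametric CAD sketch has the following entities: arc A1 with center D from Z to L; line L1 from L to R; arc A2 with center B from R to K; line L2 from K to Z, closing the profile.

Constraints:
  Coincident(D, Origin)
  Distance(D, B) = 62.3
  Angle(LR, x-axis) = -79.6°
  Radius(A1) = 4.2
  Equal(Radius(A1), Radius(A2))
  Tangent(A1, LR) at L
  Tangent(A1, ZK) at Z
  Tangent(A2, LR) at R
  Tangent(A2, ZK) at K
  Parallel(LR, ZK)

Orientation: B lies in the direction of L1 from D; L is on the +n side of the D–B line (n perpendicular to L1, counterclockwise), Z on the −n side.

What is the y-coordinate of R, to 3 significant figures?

-60.5

The slot axis is L1's direction at -79.6°, so u = (cos -79.6°, sin -79.6°) = (0.181, -0.984) and n = (−sin -79.6°, cos -79.6°) = (0.984, 0.181). D is at the origin and B lies 62.3 along u from D, so B = 62.3·u = (11.2, -61.3). Tangency of A1 to both parallel lines with radius 4.2 puts L and Z at D ± 4.2·n: L = (4.13, 0.758), Z = (-4.13, -0.758). Equal radii place R and K the same way about B: R = B + 4.2·n = (15.4, -60.5), K = B − 4.2·n = (7.12, -62.0). So R.y = -60.5.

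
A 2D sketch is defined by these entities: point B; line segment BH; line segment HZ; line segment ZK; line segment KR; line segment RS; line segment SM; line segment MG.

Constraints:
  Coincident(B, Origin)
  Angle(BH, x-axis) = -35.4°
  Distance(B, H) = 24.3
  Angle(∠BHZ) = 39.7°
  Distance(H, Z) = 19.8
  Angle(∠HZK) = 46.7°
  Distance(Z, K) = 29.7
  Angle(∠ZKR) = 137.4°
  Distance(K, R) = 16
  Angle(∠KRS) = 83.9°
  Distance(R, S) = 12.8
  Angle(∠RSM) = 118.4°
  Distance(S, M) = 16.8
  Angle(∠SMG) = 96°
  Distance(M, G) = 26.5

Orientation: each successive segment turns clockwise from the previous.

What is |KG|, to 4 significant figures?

14.12

B is at the origin; BH runs at -35.4° with length 24.3, so H = (19.81, -14.08). ∠BHZ = 39.7° gives HZ at -175.7° from the x-axis; with |HZ| = 19.8, Z = (0.06334, -15.56). ∠HZK = 46.7° gives ZK at 51.00° from the x-axis; with |ZK| = 29.7, K = (18.75, 7.520). ∠ZKR = 137.4° gives KR at 8.400° from the x-axis; with |KR| = 16.0, R = (34.58, 9.857). ∠KRS = 83.9° gives RS at -87.70° from the x-axis; with |RS| = 12.8, S = (35.10, -2.932). ∠RSM = 118.4° gives SM at -149.3° from the x-axis; with |SM| = 16.8, M = (20.65, -11.51). ∠SMG = 96.0° gives MG at 126.7° from the x-axis; with |MG| = 26.5, G = (4.814, 9.738). Then |KG| = |G − K| = 14.12.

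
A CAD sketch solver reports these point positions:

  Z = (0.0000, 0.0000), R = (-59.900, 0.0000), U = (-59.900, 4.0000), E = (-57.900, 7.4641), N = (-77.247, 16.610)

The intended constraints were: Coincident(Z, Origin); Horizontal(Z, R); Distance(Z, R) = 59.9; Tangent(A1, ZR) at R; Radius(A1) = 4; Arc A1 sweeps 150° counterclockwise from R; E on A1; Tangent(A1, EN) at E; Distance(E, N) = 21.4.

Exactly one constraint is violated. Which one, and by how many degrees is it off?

Tangent(A1, EN) at E — off by 4.70°.

Z = (0.00, 0.00) ✓; Z.y = 0.00, R.y = 0.00 ✓; |ZR| = 59.90 ✓; ∠(UR, RZ) = 90.00° ✓; |UR| = 4.000 ✓; bearing(U→E) − bearing(U→R) = 150.0° ✓; |UE| = 4.000 ✓; ∠(UE, EN) = 85.30° ✗; |EN| = 21.40 ✓.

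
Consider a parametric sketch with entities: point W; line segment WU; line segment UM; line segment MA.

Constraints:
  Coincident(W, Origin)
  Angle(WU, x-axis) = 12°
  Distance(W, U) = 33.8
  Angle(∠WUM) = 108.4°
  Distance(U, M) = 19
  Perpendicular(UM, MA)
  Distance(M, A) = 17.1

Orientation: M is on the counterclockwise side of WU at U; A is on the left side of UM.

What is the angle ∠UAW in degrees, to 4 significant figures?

68.76°

W is at the origin; WU runs at 12.0° with length 33.8, so U = 33.8·(cos 12.0°, sin 12.0°) = (33.06, 7.027). ∠WUM = 108.4°, so UM runs at 12.0° + (180° − 108.4°) = 83.60° from the x-axis; with |UM| = 19.0, M = U + 19.0·(cos 83.60°, sin 83.60°) = (35.18, 25.91). The perpendicularity gives MA at right angles to UM; with |MA| = 17.1 on the left of UM, A = M + 17.1·(-0.9938, 0.1115) = (18.19, 27.82). Then cos ∠UAW = AU·AW / (|AU||AW|), giving 68.76°.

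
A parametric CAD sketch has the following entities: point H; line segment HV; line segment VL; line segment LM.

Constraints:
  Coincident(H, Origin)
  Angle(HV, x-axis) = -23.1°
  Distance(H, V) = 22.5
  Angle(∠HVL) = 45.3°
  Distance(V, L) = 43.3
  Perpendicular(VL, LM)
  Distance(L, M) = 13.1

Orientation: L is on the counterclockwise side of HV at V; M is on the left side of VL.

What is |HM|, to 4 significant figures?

27.63

∠HVL = 45.3°, so VL runs at -23.1° + (180° − 45.3°) = 111.6° from the x-axis; with |VL| = 43.3, L = V + 43.3·(cos 111.6°, sin 111.6°) = (4.756, 31.43). VL is perpendicular to LM; with |LM| = 13.1 on the left of VL, M = L + 13.1·(-0.9298, -0.3681) = (-7.424, 26.61). Then |HM| = |M − H| = 27.63.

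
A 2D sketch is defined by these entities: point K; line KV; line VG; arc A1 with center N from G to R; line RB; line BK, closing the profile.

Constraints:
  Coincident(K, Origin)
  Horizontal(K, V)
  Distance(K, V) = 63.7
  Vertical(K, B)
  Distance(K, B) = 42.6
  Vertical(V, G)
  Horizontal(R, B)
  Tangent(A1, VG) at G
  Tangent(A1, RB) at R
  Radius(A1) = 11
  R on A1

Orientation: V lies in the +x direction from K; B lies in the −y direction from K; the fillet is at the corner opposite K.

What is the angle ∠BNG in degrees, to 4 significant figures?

168.2°

K is at the origin; K and V share the same y with |KV| = 63.7 and V on the +x side, so V = (63.70, 0.000). K and B share the same x with |KB| = 42.6 and B on the −y side, so B = (0.000, -42.60). The virtual corner opposite K is at (63.70, -42.60). A1 meets VG tangentially, so NG is at right angles to VG and the tangent condition forces NR to be normal to RB, with radius 11.0, so the center N sits 11.0 in from both sides at N = (52.70, -31.60). That places the tangent points at G = (63.70, -31.60) on VG and R = (52.70, -42.60) on RB. Then cos ∠BNG = NB·NG / (|NB||NG|), giving 168.2°.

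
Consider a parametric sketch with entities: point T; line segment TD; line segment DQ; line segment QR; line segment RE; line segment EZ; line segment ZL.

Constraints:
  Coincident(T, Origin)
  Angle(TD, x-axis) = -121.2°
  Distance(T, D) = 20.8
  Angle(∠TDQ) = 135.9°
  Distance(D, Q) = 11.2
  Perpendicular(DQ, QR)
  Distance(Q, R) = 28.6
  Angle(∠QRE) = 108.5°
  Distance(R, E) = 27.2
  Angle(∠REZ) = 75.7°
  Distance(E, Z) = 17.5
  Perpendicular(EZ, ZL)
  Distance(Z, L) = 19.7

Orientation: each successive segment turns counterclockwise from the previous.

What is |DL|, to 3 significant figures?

18.7

T is at the origin; TD runs at -121.2° with length 20.8, so D = (-10.8, -17.8). ∠TDQ = 135.9° gives DQ at -77.1° from the x-axis; with |DQ| = 11.2, Q = (-8.27, -28.7). DQ is perpendicular to QR, so QR runs at 12.9°; with |QR| = 28.6, R = (19.6, -22.3). ∠QRE = 108.5° gives RE at 84.4° from the x-axis; with |RE| = 27.2, E = (22.3, 4.75). ∠REZ = 75.7° gives EZ at -171° from the x-axis; with |EZ| = 17.5, Z = (4.96, 2.10). EZ ⟂ ZL, so ZL runs at -81.3°; with |ZL| = 19.7, L = (7.94, -17.4). Then |DL| = |L − D| = 18.7.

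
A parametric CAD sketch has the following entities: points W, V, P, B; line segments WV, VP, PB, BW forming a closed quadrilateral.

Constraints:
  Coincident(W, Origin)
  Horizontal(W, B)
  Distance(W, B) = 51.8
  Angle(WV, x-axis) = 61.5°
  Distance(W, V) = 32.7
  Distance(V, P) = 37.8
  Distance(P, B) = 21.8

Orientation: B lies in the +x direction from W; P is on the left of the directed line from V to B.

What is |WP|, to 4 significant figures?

57.08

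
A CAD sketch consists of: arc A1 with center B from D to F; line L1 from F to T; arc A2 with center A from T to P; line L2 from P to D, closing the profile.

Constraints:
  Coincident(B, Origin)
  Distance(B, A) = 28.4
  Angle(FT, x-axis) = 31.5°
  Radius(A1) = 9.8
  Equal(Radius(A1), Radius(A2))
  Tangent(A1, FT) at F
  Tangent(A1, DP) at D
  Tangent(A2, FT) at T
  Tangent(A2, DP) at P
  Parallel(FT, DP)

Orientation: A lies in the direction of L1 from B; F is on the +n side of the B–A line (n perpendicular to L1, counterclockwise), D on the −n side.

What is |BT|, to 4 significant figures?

30.04

Tangency of A1 to both parallel lines with radius 9.8 puts F and D at B ± 9.8·n: F = (-5.120, 8.356), D = (5.120, -8.356). Equal radii place T and P the same way about A: T = A + 9.8·n = (19.09, 23.19), P = A − 9.8·n = (29.34, 6.483). Then |BT| = |T − B| = 30.04.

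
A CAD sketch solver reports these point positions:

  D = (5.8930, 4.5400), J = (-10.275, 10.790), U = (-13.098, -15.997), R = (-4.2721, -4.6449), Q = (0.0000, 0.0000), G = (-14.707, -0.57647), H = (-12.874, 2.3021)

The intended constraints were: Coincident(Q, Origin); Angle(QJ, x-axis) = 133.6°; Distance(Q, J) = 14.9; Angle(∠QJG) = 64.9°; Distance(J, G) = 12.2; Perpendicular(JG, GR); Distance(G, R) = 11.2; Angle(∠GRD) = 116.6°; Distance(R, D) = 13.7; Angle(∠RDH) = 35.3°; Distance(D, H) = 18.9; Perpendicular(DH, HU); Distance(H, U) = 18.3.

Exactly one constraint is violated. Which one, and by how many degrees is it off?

Perpendicular(DH, HU) — off by 7.50°.

Q = (0.00, 0.00) ✓; QJ at 133.6° ✓; |QJ| = 14.90 ✓; ∠QJG = 64.90° ✓; |JG| = 12.20 ✓; ∠(JG, GR) = 90.00° ✓; |GR| = 11.20 ✓; ∠GRD = 116.6° ✓; |RD| = 13.70 ✓; ∠RDH = 35.30° ✓; |DH| = 18.90 ✓; ∠(DH, HU) = 82.50° ✗; |HU| = 18.30 ✓.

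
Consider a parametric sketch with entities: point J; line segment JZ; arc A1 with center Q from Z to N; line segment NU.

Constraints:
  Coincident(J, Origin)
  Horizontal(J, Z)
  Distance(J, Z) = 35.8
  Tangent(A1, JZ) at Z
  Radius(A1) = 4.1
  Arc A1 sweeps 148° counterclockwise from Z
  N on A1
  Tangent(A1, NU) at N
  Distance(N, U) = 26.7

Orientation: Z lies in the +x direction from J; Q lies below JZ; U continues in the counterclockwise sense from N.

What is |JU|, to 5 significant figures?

60.319

On A1, Z sits at bearing 90° from Q; a 148° counterclockwise sweep puts N at bearing 238°, so N = Q + 4.1·(cos 238°, sin 238°) = (33.627, -7.5770). Tangency of A1 to NU means the radius QN is perpendicular to NU, so NU runs along (−sin 238°, cos 238°); with |NU| = 26.7, U = (56.270, -21.726). Then |JU| = |U − J| = 60.319.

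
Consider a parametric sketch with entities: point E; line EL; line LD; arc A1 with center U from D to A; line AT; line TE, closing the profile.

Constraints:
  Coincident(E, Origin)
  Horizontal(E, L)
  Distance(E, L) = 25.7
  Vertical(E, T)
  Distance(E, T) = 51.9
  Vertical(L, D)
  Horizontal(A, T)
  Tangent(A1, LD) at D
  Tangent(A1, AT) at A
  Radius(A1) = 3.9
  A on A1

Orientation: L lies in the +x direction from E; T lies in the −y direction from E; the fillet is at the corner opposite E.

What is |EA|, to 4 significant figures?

56.29

The virtual corner opposite E is at (25.70, -51.90). Since A1 is tangent to LD there, UD ⟂ LD and tangency of A1 to AT means the radius UA is perpendicular to AT, with radius 3.9, so the center U sits 3.9 in from both sides at U = (21.80, -48.00). That places the tangent points at D = (25.70, -48.00) on LD and A = (21.80, -51.90) on AT. Then |EA| = |A − E| = 56.29.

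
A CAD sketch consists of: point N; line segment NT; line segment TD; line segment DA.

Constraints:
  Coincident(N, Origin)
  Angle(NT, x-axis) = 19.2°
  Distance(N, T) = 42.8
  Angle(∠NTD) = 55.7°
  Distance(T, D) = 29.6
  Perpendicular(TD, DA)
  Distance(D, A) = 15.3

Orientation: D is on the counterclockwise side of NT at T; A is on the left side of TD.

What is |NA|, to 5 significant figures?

20.792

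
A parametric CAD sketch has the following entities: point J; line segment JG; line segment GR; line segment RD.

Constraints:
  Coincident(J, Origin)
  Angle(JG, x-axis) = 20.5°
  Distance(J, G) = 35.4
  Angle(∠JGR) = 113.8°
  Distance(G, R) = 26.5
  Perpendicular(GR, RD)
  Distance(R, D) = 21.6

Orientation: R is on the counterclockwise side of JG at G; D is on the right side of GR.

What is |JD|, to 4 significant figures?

67.66

∠JGR = 113.8°, so GR runs at 20.5° + (180° − 113.8°) = 86.70° from the x-axis; with |GR| = 26.5, R = G + 26.5·(cos 86.70°, sin 86.70°) = (34.68, 38.85). GR ⟂ RD; with |RD| = 21.6 on the right of GR, D = R + 21.6·(0.9983, -0.05756) = (56.25, 37.61). Then |JD| = |D − J| = 67.66.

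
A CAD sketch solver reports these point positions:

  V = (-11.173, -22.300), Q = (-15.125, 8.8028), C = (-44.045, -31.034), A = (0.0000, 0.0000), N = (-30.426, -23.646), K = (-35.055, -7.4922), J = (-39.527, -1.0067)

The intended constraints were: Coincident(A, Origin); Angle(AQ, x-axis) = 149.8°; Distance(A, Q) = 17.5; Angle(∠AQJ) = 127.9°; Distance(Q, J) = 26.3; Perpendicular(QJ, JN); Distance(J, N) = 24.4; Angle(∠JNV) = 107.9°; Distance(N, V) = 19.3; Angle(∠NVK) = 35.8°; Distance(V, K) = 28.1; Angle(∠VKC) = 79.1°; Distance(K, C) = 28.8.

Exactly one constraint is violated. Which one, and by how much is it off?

Distance(K, C) = 28.8 — off by 3.60.

A = (0.00, 0.00) ✓; AQ at 149.8° ✓; |AQ| = 17.50 ✓; ∠AQJ = 127.9° ✓; |QJ| = 26.30 ✓; ∠(QJ, JN) = 90.00° ✓; |JN| = 24.40 ✓; ∠JNV = 107.9° ✓; |NV| = 19.30 ✓; ∠NVK = 35.80° ✓; |VK| = 28.10 ✓; ∠VKC = 79.10° ✓; |KC| = 25.20 ✗.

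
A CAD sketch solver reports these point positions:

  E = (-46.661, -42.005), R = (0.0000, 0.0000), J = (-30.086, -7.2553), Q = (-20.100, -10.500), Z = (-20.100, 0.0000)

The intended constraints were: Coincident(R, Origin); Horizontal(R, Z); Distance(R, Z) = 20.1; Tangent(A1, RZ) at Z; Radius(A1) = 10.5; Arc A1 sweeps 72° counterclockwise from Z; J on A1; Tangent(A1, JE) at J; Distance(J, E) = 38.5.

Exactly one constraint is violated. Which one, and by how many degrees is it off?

Tangent(A1, JE) at J — off by 7.50°.

R = (0.00, 0.00) ✓; R.y = 0.00, Z.y = 0.00 ✓; |RZ| = 20.10 ✓; ∠(QZ, ZR) = 90.00° ✓; |QZ| = 10.50 ✓; bearing(Q→J) − bearing(Q→Z) = 72.00° ✓; |QJ| = 10.50 ✓; ∠(QJ, JE) = 97.50° ✗; |JE| = 38.50 ✓.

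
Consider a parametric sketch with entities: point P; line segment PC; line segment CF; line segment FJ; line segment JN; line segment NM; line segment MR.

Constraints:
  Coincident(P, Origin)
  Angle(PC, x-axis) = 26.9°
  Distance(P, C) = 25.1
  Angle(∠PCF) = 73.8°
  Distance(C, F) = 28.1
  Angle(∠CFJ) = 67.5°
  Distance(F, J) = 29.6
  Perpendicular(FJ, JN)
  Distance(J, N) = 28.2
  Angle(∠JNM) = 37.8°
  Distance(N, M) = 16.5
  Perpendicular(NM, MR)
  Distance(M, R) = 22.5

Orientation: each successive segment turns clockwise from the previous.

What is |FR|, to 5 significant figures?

37.291

P is at the origin; PC runs at 26.9° with length 25.1, so C = (22.384, 11.356). ∠PCF = 73.8° gives CF at -79.300° from the x-axis; with |CF| = 28.1, F = (27.601, -16.255). ∠CFJ = 67.5° gives FJ at 168.20° from the x-axis; with |FJ| = 29.6, J = (-1.3731, -10.202). FJ is perpendicular to JN, so JN runs at 78.200°; with |JN| = 28.2, N = (4.3937, 17.402). ∠JNM = 37.8° gives NM at -64.000° from the x-axis; with |NM| = 16.5, M = (11.627, 2.5717). The perpendicularity gives MR at right angles to NM, so MR runs at -154.00°; with |MR| = 22.5, R = (-8.5961, -7.2916). Then |FR| = |R − F| = 37.291.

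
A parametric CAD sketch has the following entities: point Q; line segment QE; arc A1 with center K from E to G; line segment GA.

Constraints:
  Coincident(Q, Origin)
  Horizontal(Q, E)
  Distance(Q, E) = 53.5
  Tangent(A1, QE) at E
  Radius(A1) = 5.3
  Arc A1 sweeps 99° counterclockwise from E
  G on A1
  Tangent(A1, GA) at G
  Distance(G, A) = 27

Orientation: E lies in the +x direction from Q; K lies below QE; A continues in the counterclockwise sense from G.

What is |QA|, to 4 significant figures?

61.89

Q is at the origin; QE is horizontal with |QE| = 53.5 and E on the +x side, so E = (53.50, 0.000). Tangency of A1 to QE means the radius KE is perpendicular to QE, so K = E + (0, -5.3) = (53.50, -5.300). On A1, E sits at bearing 90° from K; a 99° counterclockwise sweep puts G at bearing 189°, so G = K + 5.3·(cos 189°, sin 189°) = (48.27, -6.129). The tangent condition forces KG to be normal to GA, so GA runs along (−sin 189°, cos 189°); with |GA| = 27.0, A = (52.49, -32.80). Then |QA| = |A − Q| = 61.89.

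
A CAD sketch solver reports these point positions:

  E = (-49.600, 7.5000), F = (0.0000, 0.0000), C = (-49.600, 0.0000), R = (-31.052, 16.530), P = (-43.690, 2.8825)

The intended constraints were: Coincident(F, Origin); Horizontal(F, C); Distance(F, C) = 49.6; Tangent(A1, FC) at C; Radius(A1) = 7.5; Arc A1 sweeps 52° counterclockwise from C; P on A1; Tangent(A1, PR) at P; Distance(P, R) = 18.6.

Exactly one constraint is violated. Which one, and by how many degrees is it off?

Tangent(A1, PR) at P — off by 4.80°.

F = (0.00, 0.00) ✓; F.y = 0.00, C.y = 0.00 ✓; |FC| = 49.60 ✓; ∠(EC, CF) = 90.00° ✓; |EC| = 7.500 ✓; bearing(E→P) − bearing(E→C) = 52.00° ✓; |EP| = 7.500 ✓; ∠(EP, PR) = 94.80° ✗; |PR| = 18.60 ✓.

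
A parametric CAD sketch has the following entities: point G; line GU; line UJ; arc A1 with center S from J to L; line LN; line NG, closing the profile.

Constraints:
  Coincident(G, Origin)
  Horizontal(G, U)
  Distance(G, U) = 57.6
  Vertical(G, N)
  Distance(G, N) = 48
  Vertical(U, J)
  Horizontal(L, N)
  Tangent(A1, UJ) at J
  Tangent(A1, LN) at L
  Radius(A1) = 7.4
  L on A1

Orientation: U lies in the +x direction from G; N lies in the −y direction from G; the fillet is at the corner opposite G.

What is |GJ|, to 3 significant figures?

70.5

G is at the origin; GU is horizontal with |GU| = 57.6 and U on the +x side, so U = (57.6, 0.00). GN is vertical with |GN| = 48.0 and N on the −y side, so N = (0.00, -48.0). The virtual corner opposite G is at (57.6, -48.0). The tangent condition forces SJ to be normal to UJ and A1 meets LN tangentially, so SL is at right angles to LN, with radius 7.4, so the center S sits 7.4 in from both sides at S = (50.2, -40.6). That places the tangent points at J = (57.6, -40.6) on UJ and L = (50.2, -48.0) on LN. Then |GJ| = |J − G| = 70.5.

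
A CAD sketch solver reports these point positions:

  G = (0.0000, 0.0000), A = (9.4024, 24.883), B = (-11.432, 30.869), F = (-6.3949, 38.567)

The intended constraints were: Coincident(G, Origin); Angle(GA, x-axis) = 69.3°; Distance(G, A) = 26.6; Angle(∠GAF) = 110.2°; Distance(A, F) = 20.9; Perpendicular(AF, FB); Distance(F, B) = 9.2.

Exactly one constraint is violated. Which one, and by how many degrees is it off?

Perpendicular(AF, FB) — off by 7.70°.

G = (0.00, 0.00) ✓; GA at 69.30° ✓; |GA| = 26.60 ✓; ∠GAF = 110.2° ✓; |AF| = 20.90 ✓; ∠(AF, FB) = 97.70° ✗; |FB| = 9.200 ✓.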